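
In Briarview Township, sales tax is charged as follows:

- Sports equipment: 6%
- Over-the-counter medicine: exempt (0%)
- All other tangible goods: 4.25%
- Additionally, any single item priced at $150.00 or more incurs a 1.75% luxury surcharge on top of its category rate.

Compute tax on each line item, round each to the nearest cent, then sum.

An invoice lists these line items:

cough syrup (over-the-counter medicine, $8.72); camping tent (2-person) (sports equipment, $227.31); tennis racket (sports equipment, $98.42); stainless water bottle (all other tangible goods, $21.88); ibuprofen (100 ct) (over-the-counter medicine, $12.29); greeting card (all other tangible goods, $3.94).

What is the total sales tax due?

$24.63

Cough syrup $8.72: over-the-counter medicine → 0% → $0.00
Camping tent (2-person) $227.31: sports equipment → 6% + 1.75% surcharge = 7.75% → $17.62
Tennis racket $98.42: sports equipment → 6% → $5.91
Stainless water bottle $21.88: all other tangible goods → 4.25% → $0.93
Ibuprofen (100 ct) $12.29: over-the-counter medicine → 0% → $0.00
Greeting card $3.94: all other tangible goods → 4.25% → $0.17
Total tax = $17.62 + $5.91 + $0.93 + $0.17 = $24.63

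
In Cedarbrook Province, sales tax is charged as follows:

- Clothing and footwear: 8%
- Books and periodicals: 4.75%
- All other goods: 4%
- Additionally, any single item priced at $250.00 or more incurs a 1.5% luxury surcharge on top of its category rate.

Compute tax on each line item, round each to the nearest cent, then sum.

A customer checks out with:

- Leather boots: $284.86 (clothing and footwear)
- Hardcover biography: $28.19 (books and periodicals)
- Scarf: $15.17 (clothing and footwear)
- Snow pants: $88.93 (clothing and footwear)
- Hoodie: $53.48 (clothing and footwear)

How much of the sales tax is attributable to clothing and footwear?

Leather boots $284.86: clothing and footwear → 8% + 1.5% surcharge = 9.5% → $27.06
Scarf $15.17: clothing and footwear → 8% → $1.21
Snow pants $88.93: clothing and footwear → 8% → $7.11
Hoodie $53.48: clothing and footwear → 8% → $4.28
Tax on clothing and footwear = $27.06 + $1.21 + $7.11 + $4.28 = $39.66

$39.66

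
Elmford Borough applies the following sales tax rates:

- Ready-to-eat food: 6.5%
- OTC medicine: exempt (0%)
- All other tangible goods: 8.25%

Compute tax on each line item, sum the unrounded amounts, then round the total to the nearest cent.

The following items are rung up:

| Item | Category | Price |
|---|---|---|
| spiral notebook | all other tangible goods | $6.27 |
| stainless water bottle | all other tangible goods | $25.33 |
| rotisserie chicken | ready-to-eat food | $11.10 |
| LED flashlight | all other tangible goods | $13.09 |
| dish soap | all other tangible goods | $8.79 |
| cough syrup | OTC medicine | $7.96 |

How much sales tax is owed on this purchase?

Spiral notebook $6.27: all other tangible goods → 8.25% → $0.517275
Stainless water bottle $25.33: all other tangible goods → 8.25% → $2.089725
Rotisserie chicken $11.10: ready-to-eat food → 6.5% → $0.7215
LED flashlight $13.09: all other tangible goods → 8.25% → $1.079925
Dish soap $8.79: all other tangible goods → 8.25% → $0.725175
Cough syrup $7.96: OTC medicine → 0% → $0.00
Unrounded tax sum = $5.1336 → $5.13

$5.13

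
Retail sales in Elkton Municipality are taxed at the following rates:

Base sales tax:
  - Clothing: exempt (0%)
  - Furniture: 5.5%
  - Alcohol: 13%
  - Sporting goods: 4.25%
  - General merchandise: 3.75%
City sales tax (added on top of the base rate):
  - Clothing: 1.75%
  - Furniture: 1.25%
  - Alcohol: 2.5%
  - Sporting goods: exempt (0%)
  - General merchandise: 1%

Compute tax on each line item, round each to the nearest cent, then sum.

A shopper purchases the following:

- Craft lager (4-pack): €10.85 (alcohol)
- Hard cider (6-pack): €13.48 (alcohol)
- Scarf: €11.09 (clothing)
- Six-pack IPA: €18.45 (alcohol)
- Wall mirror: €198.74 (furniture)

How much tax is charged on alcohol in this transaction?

€6.63

Craft lager (4-pack) €10.85: alcohol → 13% + 2.5% city = 15.5% → €1.68
Hard cider (6-pack) €13.48: alcohol → 13% + 2.5% city = 15.5% → €2.09
Six-pack IPA €18.45: alcohol → 13% + 2.5% city = 15.5% → €2.86
Tax on alcohol = €1.68 + €2.09 + €2.86 = €6.63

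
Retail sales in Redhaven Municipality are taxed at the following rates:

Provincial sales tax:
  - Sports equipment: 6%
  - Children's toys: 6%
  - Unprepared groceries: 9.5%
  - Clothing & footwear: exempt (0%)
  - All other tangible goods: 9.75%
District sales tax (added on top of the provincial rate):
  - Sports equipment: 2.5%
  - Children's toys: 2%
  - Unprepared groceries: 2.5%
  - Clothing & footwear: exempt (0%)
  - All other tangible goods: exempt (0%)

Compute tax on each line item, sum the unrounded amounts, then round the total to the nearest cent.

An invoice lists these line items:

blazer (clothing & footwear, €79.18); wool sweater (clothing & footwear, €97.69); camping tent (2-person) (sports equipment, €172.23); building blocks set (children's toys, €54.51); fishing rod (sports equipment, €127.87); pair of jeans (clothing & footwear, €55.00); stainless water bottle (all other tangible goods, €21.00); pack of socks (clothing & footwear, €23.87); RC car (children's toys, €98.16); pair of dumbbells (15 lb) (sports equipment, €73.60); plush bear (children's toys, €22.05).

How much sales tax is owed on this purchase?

Blazer €79.18: clothing & footwear → 0% + 0% district = 0% → €0.00
Wool sweater €97.69: clothing & footwear → 0% + 0% district = 0% → €0.00
Camping tent (2-person) €172.23: sports equipment → 6% + 2.5% district = 8.5% → €14.63955
Building blocks set €54.51: children's toys → 6% + 2% district = 8% → €4.3608
Fishing rod €127.87: sports equipment → 6% + 2.5% district = 8.5% → €10.86895
Pair of jeans €55.00: clothing & footwear → 0% + 0% district = 0% → €0.00
Stainless water bottle €21.00: all other tangible goods → 9.75% + 0% district = 9.75% → €2.0475
Pack of socks €23.87: clothing & footwear → 0% + 0% district = 0% → €0.00
RC car €98.16: children's toys → 6% + 2% district = 8% → €7.8528
Pair of dumbbells (15 lb) €73.60: sports equipment → 6% + 2.5% district = 8.5% → €6.256
Plush bear €22.05: children's toys → 6% + 2% district = 8% → €1.764
Unrounded tax sum = €47.7896 → €47.79

€47.79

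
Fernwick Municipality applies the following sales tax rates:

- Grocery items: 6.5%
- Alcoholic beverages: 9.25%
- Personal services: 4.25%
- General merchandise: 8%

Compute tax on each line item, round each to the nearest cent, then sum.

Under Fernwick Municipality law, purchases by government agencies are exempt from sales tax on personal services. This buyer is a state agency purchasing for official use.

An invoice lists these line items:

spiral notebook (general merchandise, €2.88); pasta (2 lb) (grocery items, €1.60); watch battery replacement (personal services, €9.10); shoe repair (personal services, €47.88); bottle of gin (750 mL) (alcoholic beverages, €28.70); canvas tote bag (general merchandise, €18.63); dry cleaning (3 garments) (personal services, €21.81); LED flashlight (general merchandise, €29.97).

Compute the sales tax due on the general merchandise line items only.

Spiral notebook €2.88: general merchandise → 8% → €0.23
Canvas tote bag €18.63: general merchandise → 8% → €1.49
LED flashlight €29.97: general merchandise → 8% → €2.40
Tax on general merchandise = €0.23 + €1.49 + €2.40 = €4.12

€4.12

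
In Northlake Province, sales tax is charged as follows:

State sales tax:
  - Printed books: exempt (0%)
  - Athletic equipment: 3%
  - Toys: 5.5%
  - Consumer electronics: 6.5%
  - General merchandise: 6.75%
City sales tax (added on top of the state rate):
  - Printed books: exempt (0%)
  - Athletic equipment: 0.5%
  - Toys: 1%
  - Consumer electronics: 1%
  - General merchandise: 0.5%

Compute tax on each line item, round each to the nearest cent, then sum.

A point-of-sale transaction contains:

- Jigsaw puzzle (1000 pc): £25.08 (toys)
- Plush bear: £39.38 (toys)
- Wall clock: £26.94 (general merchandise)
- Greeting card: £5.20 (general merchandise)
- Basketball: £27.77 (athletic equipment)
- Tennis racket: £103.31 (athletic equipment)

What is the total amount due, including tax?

Jigsaw puzzle (1000 pc) £25.08: toys → 5.5% + 1% city = 6.5% → £1.63
Plush bear £39.38: toys → 5.5% + 1% city = 6.5% → £2.56
Wall clock £26.94: general merchandise → 6.75% + 0.5% city = 7.25% → £1.95
Greeting card £5.20: general merchandise → 6.75% + 0.5% city = 7.25% → £0.38
Basketball £27.77: athletic equipment → 3% + 0.5% city = 3.5% → £0.97
Tennis racket £103.31: athletic equipment → 3% + 0.5% city = 3.5% → £3.62
Subtotal = £227.68; tax = £11.11; total due = £238.79

£238.79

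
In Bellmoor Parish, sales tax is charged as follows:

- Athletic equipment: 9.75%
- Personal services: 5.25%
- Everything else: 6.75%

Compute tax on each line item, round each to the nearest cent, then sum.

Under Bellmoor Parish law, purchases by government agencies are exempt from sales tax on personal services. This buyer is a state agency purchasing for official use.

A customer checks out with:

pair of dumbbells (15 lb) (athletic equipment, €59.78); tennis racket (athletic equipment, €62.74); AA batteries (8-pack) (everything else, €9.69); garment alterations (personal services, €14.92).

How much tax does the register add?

Pair of dumbbells (15 lb) €59.78: athletic equipment → 9.75% → €5.83
Tennis racket €62.74: athletic equipment → 9.75% → €6.12
AA batteries (8-pack) €9.69: everything else → 6.75% → €0.65
Garment alterations €14.92: personal services, buyer-exempt → 0% → €0.00
Total tax = €5.83 + €6.12 + €0.65 = €12.60

€12.60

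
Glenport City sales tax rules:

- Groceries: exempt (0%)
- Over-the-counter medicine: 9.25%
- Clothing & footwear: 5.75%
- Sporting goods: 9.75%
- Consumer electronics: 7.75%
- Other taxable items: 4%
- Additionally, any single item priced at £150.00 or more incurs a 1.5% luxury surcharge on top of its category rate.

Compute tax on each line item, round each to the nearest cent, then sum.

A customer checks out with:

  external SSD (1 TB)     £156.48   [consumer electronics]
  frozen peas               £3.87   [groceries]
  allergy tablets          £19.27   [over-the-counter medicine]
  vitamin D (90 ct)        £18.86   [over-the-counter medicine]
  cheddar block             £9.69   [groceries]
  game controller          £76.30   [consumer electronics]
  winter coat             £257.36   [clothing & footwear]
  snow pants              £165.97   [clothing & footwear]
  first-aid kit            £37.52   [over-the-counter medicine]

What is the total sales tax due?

£58.06

External SSD (1 TB) £156.48: consumer electronics → 7.75% + 1.5% surcharge = 9.25% → £14.47
Frozen peas £3.87: groceries → 0% → £0.00
Allergy tablets £19.27: over-the-counter medicine → 9.25% → £1.78
Vitamin D (90 ct) £18.86: over-the-counter medicine → 9.25% → £1.74
Cheddar block £9.69: groceries → 0% → £0.00
Game controller £76.30: consumer electronics → 7.75% → £5.91
Winter coat £257.36: clothing & footwear → 5.75% + 1.5% surcharge = 7.25% → £18.66
Snow pants £165.97: clothing & footwear → 5.75% + 1.5% surcharge = 7.25% → £12.03
First-aid kit £37.52: over-the-counter medicine → 9.25% → £3.47
Total tax = £14.47 + £1.78 + £1.74 + £5.91 + £18.66 + £12.03 + £3.47 = £58.06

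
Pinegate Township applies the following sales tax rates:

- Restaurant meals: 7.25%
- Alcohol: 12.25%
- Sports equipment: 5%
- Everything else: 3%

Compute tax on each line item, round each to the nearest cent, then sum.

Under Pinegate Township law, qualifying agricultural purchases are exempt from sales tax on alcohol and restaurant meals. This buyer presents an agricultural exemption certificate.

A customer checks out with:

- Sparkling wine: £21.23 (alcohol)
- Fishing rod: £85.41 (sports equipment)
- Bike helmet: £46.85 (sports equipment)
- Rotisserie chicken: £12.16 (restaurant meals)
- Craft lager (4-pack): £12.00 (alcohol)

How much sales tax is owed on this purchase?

£6.61

Sparkling wine £21.23: alcohol, buyer-exempt → 0% → £0.00
Fishing rod £85.41: sports equipment → 5% → £4.27
Bike helmet £46.85: sports equipment → 5% → £2.34
Rotisserie chicken £12.16: restaurant meals, buyer-exempt → 0% → £0.00
Craft lager (4-pack) £12.00: alcohol, buyer-exempt → 0% → £0.00
Total tax = £4.27 + £2.34 = £6.61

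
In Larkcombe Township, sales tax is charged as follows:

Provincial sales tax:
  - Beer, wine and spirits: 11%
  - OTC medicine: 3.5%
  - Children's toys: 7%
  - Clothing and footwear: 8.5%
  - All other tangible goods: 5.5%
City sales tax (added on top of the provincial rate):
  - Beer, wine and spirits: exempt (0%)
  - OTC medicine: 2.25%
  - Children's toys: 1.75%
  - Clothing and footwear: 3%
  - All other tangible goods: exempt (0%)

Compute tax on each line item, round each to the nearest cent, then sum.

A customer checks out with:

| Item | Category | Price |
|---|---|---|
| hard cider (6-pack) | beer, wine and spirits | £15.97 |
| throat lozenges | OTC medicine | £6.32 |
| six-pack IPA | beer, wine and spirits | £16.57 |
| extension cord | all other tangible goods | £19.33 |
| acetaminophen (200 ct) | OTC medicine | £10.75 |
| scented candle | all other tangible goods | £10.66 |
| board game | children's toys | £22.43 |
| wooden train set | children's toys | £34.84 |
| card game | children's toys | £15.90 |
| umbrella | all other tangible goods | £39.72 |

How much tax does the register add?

£14.79

Hard cider (6-pack) £15.97: beer, wine and spirits → 11% + 0% city = 11% → £1.76
Throat lozenges £6.32: OTC medicine → 3.5% + 2.25% city = 5.75% → £0.36
Six-pack IPA £16.57: beer, wine and spirits → 11% + 0% city = 11% → £1.82
Extension cord £19.33: all other tangible goods → 5.5% + 0% city = 5.5% → £1.06
Acetaminophen (200 ct) £10.75: OTC medicine → 3.5% + 2.25% city = 5.75% → £0.62
Scented candle £10.66: all other tangible goods → 5.5% + 0% city = 5.5% → £0.59
Board game £22.43: children's toys → 7% + 1.75% city = 8.75% → £1.96
Wooden train set £34.84: children's toys → 7% + 1.75% city = 8.75% → £3.05
Card game £15.90: children's toys → 7% + 1.75% city = 8.75% → £1.39
Umbrella £39.72: all other tangible goods → 5.5% + 0% city = 5.5% → £2.18
Total tax = £1.76 + £0.36 + £1.82 + £1.06 + £0.62 + £0.59 + £1.96 + £3.05 + £1.39 + £2.18 = £14.79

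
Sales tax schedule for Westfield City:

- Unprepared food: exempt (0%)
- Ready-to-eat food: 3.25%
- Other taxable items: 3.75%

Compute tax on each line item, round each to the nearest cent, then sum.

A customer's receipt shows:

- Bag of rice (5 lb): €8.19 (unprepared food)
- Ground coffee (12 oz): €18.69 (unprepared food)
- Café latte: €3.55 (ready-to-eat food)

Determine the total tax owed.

Bag of rice (5 lb) €8.19: unprepared food → 0% → €0.00
Ground coffee (12 oz) €18.69: unprepared food → 0% → €0.00
Café latte €3.55: ready-to-eat food → 3.25% → €0.12
Total tax = €0.12

€0.12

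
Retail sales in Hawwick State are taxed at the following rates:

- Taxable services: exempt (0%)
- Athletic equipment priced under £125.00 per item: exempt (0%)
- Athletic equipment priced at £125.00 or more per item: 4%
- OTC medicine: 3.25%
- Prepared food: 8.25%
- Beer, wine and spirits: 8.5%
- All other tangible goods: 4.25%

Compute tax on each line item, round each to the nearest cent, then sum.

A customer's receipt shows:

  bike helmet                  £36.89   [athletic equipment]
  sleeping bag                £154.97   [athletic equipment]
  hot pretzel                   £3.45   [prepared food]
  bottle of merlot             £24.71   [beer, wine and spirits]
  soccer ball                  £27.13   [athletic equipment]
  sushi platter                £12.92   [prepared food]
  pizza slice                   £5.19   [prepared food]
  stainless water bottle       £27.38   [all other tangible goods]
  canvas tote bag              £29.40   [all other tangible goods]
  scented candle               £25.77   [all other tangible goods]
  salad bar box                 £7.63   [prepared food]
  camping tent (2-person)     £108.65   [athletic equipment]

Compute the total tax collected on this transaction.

Bike helmet £36.89: athletic equipment, under £125.00 → 0% → £0.00
Sleeping bag £154.97: athletic equipment, £125.00 or more → 4% → £6.20
Hot pretzel £3.45: prepared food → 8.25% → £0.28
Bottle of merlot £24.71: beer, wine and spirits → 8.5% → £2.10
Soccer ball £27.13: athletic equipment, under £125.00 → 0% → £0.00
Sushi platter £12.92: prepared food → 8.25% → £1.07
Pizza slice £5.19: prepared food → 8.25% → £0.43
Stainless water bottle £27.38: all other tangible goods → 4.25% → £1.16
Canvas tote bag £29.40: all other tangible goods → 4.25% → £1.25
Scented candle £25.77: all other tangible goods → 4.25% → £1.10
Salad bar box £7.63: prepared food → 8.25% → £0.63
Camping tent (2-person) £108.65: athletic equipment, under £125.00 → 0% → £0.00
Total tax = £6.20 + £0.28 + £2.10 + £1.07 + £0.43 + £1.16 + £1.25 + £1.10 + £0.63 = £14.22

£14.22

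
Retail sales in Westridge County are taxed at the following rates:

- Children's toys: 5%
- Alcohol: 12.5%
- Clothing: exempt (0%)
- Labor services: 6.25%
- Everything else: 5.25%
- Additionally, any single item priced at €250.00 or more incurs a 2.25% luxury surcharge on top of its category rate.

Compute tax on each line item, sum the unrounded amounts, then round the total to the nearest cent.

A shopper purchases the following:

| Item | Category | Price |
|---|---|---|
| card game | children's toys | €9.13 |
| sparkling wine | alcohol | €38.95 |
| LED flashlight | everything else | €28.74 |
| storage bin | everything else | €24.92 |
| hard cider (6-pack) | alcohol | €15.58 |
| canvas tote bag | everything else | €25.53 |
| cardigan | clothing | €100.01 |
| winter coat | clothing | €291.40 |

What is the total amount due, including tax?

Card game €9.13: children's toys → 5% → €0.4565
Sparkling wine €38.95: alcohol → 12.5% → €4.86875
LED flashlight €28.74: everything else → 5.25% → €1.50885
Storage bin €24.92: everything else → 5.25% → €1.3083
Hard cider (6-pack) €15.58: alcohol → 12.5% → €1.9475
Canvas tote bag €25.53: everything else → 5.25% → €1.340325
Cardigan €100.01: clothing → 0% → €0.00
Winter coat €291.40: clothing → 0% + 2.25% surcharge = 2.25% → €6.5565
Subtotal = €534.26; unrounded tax = €17.986725 → €17.99; total due = €552.25

€552.25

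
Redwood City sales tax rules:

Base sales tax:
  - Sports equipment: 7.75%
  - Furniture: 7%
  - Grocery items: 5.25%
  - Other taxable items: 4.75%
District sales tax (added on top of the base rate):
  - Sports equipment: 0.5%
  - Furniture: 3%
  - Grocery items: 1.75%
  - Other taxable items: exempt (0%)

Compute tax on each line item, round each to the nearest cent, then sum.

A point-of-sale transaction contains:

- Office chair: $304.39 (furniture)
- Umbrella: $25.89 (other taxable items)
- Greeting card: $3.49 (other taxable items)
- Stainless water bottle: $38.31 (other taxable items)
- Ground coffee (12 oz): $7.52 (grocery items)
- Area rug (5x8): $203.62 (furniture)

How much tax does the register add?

Office chair $304.39: furniture → 7% + 3% district = 10% → $30.44
Umbrella $25.89: other taxable items → 4.75% + 0% district = 4.75% → $1.23
Greeting card $3.49: other taxable items → 4.75% + 0% district = 4.75% → $0.17
Stainless water bottle $38.31: other taxable items → 4.75% + 0% district = 4.75% → $1.82
Ground coffee (12 oz) $7.52: grocery items → 5.25% + 1.75% district = 7% → $0.53
Area rug (5x8) $203.62: furniture → 7% + 3% district = 10% → $20.36
Total tax = $30.44 + $1.23 + $0.17 + $1.82 + $0.53 + $20.36 = $54.55

$54.55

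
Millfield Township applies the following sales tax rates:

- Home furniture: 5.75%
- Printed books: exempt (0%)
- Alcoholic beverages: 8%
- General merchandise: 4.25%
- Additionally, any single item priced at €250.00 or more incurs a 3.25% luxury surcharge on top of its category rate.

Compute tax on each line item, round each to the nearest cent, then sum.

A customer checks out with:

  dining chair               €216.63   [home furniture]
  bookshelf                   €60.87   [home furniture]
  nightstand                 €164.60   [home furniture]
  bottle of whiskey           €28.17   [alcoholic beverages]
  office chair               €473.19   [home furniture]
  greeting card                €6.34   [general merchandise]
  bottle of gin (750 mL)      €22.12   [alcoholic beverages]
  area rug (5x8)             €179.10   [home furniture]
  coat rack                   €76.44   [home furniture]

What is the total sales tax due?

Dining chair €216.63: home furniture → 5.75% → €12.46
Bookshelf €60.87: home furniture → 5.75% → €3.50
Nightstand €164.60: home furniture → 5.75% → €9.46
Bottle of whiskey €28.17: alcoholic beverages → 8% → €2.25
Office chair €473.19: home furniture → 5.75% + 3.25% surcharge = 9% → €42.59
Greeting card €6.34: general merchandise → 4.25% → €0.27
Bottle of gin (750 mL) €22.12: alcoholic beverages → 8% → €1.77
Area rug (5x8) €179.10: home furniture → 5.75% → €10.30
Coat rack €76.44: home furniture → 5.75% → €4.40
Total tax = €12.46 + €3.50 + €9.46 + €2.25 + €42.59 + €0.27 + €1.77 + €10.30 + €4.40 = €87.00

€87.00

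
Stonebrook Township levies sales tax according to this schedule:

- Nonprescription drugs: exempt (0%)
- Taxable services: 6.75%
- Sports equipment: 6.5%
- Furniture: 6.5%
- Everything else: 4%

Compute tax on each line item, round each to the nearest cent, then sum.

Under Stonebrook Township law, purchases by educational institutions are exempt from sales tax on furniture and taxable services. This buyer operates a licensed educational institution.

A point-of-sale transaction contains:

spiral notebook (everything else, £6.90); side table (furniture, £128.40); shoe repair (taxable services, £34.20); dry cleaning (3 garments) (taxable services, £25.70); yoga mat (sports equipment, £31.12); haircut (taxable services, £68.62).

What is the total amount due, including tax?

£297.24

Spiral notebook £6.90: everything else → 4% → £0.28
Side table £128.40: furniture, buyer-exempt → 0% → £0.00
Shoe repair £34.20: taxable services, buyer-exempt → 0% → £0.00
Dry cleaning (3 garments) £25.70: taxable services, buyer-exempt → 0% → £0.00
Yoga mat £31.12: sports equipment → 6.5% → £2.02
Haircut £68.62: taxable services, buyer-exempt → 0% → £0.00
Subtotal = £294.94; tax = £2.30; total due = £297.24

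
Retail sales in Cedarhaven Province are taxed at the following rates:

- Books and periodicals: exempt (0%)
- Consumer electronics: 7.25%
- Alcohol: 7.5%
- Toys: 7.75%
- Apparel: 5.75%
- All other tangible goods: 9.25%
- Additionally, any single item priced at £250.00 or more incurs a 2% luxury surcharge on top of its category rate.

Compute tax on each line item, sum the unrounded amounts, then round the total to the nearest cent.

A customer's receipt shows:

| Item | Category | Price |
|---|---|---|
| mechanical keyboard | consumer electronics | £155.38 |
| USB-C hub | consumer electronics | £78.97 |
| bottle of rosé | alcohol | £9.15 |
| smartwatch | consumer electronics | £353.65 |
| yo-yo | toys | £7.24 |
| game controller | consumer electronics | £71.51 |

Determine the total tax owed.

£56.13

Mechanical keyboard £155.38: consumer electronics → 7.25% → £11.26505
USB-C hub £78.97: consumer electronics → 7.25% → £5.725325
Bottle of rosé £9.15: alcohol → 7.5% → £0.68625
Smartwatch £353.65: consumer electronics → 7.25% + 2% surcharge = 9.25% → £32.712625
Yo-yo £7.24: toys → 7.75% → £0.5611
Game controller £71.51: consumer electronics → 7.25% → £5.184475
Unrounded tax sum = £56.134825 → £56.13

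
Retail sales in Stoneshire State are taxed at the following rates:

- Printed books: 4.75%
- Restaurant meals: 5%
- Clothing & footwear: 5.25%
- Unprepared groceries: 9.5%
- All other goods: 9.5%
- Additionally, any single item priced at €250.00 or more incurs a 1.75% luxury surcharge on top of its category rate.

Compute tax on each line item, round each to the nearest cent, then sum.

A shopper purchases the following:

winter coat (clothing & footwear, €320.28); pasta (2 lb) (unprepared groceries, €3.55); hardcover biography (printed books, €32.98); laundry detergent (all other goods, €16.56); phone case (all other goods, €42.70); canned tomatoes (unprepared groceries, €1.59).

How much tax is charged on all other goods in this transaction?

€5.63

Laundry detergent €16.56: all other goods → 9.5% → €1.57
Phone case €42.70: all other goods → 9.5% → €4.06
Tax on all other goods = €1.57 + €4.06 = €5.63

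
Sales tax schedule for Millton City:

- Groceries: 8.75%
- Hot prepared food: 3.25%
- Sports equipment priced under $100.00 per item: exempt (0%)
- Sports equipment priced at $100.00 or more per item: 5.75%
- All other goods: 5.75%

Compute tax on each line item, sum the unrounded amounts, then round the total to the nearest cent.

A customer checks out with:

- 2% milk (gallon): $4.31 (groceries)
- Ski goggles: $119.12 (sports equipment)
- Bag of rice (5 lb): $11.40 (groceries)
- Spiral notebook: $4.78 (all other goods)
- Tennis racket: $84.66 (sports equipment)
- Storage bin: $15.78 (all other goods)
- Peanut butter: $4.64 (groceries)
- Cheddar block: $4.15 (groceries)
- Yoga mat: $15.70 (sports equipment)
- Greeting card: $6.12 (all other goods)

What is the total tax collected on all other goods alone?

$1.53

Spiral notebook $4.78: all other goods → 5.75% → $0.27485
Storage bin $15.78: all other goods → 5.75% → $0.90735
Greeting card $6.12: all other goods → 5.75% → $0.3519
Tax on all other goods: unrounded sum = $1.5341 → $1.53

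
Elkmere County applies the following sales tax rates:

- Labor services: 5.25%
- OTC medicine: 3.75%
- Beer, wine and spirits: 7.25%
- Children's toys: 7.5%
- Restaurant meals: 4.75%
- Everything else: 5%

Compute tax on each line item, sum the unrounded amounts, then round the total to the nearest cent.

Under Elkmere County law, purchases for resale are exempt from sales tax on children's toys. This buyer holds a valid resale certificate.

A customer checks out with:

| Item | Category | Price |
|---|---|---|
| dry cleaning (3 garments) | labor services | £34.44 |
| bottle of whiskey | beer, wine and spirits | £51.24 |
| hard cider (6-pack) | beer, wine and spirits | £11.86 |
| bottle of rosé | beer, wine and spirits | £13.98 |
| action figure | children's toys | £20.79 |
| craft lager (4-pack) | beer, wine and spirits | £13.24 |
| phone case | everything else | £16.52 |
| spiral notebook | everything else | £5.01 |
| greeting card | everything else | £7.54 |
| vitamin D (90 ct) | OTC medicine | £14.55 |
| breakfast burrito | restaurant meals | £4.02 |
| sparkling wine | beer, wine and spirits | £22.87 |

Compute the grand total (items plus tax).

£228.26

Dry cleaning (3 garments) £34.44: labor services → 5.25% → £1.8081
Bottle of whiskey £51.24: beer, wine and spirits → 7.25% → £3.7149
Hard cider (6-pack) £11.86: beer, wine and spirits → 7.25% → £0.85985
Bottle of rosé £13.98: beer, wine and spirits → 7.25% → £1.01355
Action figure £20.79: children's toys, buyer-exempt → 0% → £0.00
Craft lager (4-pack) £13.24: beer, wine and spirits → 7.25% → £0.9599
Phone case £16.52: everything else → 5% → £0.826
Spiral notebook £5.01: everything else → 5% → £0.2505
Greeting card £7.54: everything else → 5% → £0.377
Vitamin D (90 ct) £14.55: OTC medicine → 3.75% → £0.545625
Breakfast burrito £4.02: restaurant meals → 4.75% → £0.19095
Sparkling wine £22.87: beer, wine and spirits → 7.25% → £1.658075
Subtotal = £216.06; unrounded tax = £12.20445 → £12.20; total due = £228.26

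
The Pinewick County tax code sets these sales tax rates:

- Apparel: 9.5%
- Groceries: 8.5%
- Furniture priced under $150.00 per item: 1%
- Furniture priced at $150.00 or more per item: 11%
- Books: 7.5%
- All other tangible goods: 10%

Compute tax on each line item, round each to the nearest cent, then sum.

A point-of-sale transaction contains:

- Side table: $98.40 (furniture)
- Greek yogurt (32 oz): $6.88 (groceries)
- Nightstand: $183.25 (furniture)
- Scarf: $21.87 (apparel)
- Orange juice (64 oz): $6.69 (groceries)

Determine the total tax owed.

Side table $98.40: furniture, under $150.00 → 1% → $0.98
Greek yogurt (32 oz) $6.88: groceries → 8.5% → $0.58
Nightstand $183.25: furniture, $150.00 or more → 11% → $20.16
Scarf $21.87: apparel → 9.5% → $2.08
Orange juice (64 oz) $6.69: groceries → 8.5% → $0.57
Total tax = $0.98 + $0.58 + $20.16 + $2.08 + $0.57 = $24.37

$24.37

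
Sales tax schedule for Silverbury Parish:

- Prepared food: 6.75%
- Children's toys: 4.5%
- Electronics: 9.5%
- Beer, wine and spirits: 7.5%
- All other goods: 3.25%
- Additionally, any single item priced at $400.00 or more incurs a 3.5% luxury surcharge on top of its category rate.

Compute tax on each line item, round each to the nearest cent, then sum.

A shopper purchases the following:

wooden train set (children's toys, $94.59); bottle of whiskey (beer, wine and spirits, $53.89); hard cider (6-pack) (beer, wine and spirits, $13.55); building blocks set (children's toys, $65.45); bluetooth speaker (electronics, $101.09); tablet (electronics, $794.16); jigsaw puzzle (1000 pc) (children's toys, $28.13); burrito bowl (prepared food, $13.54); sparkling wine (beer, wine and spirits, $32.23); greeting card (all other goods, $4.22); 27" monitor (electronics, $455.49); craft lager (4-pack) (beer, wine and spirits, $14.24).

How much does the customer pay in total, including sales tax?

Wooden train set $94.59: children's toys → 4.5% → $4.26
Bottle of whiskey $53.89: beer, wine and spirits → 7.5% → $4.04
Hard cider (6-pack) $13.55: beer, wine and spirits → 7.5% → $1.02
Building blocks set $65.45: children's toys → 4.5% → $2.95
Bluetooth speaker $101.09: electronics → 9.5% → $9.60
Tablet $794.16: electronics → 9.5% + 3.5% surcharge = 13% → $103.24
Jigsaw puzzle (1000 pc) $28.13: children's toys → 4.5% → $1.27
Burrito bowl $13.54: prepared food → 6.75% → $0.91
Sparkling wine $32.23: beer, wine and spirits → 7.5% → $2.42
Greeting card $4.22: all other goods → 3.25% → $0.14
27" monitor $455.49: electronics → 9.5% + 3.5% surcharge = 13% → $59.21
Craft lager (4-pack) $14.24: beer, wine and spirits → 7.5% → $1.07
Subtotal = $1670.58; tax = $190.13; total due = $1860.71

$1860.71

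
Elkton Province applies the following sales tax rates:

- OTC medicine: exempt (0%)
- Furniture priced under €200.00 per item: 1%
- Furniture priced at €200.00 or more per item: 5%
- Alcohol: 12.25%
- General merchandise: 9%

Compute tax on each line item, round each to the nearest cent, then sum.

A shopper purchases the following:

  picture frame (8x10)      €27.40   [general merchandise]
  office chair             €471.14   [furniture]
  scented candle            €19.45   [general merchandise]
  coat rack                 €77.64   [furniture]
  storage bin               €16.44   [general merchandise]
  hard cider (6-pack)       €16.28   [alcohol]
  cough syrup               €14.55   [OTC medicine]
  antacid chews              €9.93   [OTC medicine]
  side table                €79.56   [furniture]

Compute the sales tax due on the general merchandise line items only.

Picture frame (8x10) €27.40: general merchandise → 9% → €2.47
Scented candle €19.45: general merchandise → 9% → €1.75
Storage bin €16.44: general merchandise → 9% → €1.48
Tax on general merchandise = €2.47 + €1.75 + €1.48 = €5.70

€5.70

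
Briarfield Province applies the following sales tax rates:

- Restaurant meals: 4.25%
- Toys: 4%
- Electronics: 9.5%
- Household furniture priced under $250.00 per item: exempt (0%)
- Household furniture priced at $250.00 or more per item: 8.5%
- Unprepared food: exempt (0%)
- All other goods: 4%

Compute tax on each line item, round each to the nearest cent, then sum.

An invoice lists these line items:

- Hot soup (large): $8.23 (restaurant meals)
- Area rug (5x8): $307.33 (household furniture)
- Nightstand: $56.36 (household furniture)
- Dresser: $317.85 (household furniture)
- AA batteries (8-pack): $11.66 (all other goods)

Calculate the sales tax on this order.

$53.96

Hot soup (large) $8.23: restaurant meals → 4.25% → $0.35
Area rug (5x8) $307.33: household furniture, $250.00 or more → 8.5% → $26.12
Nightstand $56.36: household furniture, under $250.00 → 0% → $0.00
Dresser $317.85: household furniture, $250.00 or more → 8.5% → $27.02
AA batteries (8-pack) $11.66: all other goods → 4% → $0.47
Total tax = $0.35 + $26.12 + $27.02 + $0.47 = $53.96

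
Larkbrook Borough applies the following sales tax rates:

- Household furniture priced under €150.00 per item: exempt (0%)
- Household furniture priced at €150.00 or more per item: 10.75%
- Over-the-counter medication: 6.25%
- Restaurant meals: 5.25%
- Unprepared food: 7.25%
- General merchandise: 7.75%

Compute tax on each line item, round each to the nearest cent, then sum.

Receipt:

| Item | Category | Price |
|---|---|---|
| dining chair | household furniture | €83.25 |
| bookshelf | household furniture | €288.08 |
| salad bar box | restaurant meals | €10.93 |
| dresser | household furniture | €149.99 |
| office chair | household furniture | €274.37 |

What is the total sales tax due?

€61.03

Dining chair €83.25: household furniture, under €150.00 → 0% → €0.00
Bookshelf €288.08: household furniture, €150.00 or more → 10.75% → €30.97
Salad bar box €10.93: restaurant meals → 5.25% → €0.57
Dresser €149.99: household furniture, under €150.00 → 0% → €0.00
Office chair €274.37: household furniture, €150.00 or more → 10.75% → €29.49
Total tax = €30.97 + €0.57 + €29.49 = €61.03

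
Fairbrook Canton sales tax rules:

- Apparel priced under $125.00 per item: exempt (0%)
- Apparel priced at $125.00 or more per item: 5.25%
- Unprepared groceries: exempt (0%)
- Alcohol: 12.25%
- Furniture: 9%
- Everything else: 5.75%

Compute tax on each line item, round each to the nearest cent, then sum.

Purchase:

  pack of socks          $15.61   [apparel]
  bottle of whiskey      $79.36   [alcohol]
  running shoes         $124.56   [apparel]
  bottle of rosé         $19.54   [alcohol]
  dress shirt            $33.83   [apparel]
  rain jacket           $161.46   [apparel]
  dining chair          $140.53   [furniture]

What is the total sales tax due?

Pack of socks $15.61: apparel, under $125.00 → 0% → $0.00
Bottle of whiskey $79.36: alcohol → 12.25% → $9.72
Running shoes $124.56: apparel, under $125.00 → 0% → $0.00
Bottle of rosé $19.54: alcohol → 12.25% → $2.39
Dress shirt $33.83: apparel, under $125.00 → 0% → $0.00
Rain jacket $161.46: apparel, $125.00 or more → 5.25% → $8.48
Dining chair $140.53: furniture → 9% → $12.65
Total tax = $9.72 + $2.39 + $8.48 + $12.65 = $33.24

$33.24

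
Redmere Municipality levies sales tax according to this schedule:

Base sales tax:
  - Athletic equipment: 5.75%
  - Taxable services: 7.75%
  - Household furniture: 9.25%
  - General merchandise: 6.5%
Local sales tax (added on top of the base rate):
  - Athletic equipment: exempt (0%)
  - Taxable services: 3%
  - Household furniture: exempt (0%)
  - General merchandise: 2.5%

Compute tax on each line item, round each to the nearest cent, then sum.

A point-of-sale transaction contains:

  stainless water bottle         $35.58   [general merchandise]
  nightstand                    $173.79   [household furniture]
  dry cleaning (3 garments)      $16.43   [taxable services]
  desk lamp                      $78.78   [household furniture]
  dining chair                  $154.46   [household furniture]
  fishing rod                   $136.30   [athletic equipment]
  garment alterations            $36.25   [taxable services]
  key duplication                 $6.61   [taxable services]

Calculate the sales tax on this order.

$55.08

Stainless water bottle $35.58: general merchandise → 6.5% + 2.5% local = 9% → $3.20
Nightstand $173.79: household furniture → 9.25% + 0% local = 9.25% → $16.08
Dry cleaning (3 garments) $16.43: taxable services → 7.75% + 3% local = 10.75% → $1.77
Desk lamp $78.78: household furniture → 9.25% + 0% local = 9.25% → $7.29
Dining chair $154.46: household furniture → 9.25% + 0% local = 9.25% → $14.29
Fishing rod $136.30: athletic equipment → 5.75% + 0% local = 5.75% → $7.84
Garment alterations $36.25: taxable services → 7.75% + 3% local = 10.75% → $3.90
Key duplication $6.61: taxable services → 7.75% + 3% local = 10.75% → $0.71
Total tax = $3.20 + $16.08 + $1.77 + $7.29 + $14.29 + $7.84 + $3.90 + $0.71 = $55.08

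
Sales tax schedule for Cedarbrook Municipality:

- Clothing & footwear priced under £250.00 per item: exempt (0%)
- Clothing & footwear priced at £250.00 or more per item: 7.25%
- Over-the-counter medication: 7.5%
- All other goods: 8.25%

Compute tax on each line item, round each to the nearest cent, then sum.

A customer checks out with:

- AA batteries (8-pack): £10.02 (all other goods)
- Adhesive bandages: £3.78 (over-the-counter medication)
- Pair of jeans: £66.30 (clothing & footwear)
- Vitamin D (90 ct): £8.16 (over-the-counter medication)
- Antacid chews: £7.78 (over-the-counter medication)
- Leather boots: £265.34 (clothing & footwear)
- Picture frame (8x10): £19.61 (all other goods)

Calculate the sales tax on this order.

£23.16

AA batteries (8-pack) £10.02: all other goods → 8.25% → £0.83
Adhesive bandages £3.78: over-the-counter medication → 7.5% → £0.28
Pair of jeans £66.30: clothing & footwear, under £250.00 → 0% → £0.00
Vitamin D (90 ct) £8.16: over-the-counter medication → 7.5% → £0.61
Antacid chews £7.78: over-the-counter medication → 7.5% → £0.58
Leather boots £265.34: clothing & footwear, £250.00 or more → 7.25% → £19.24
Picture frame (8x10) £19.61: all other goods → 8.25% → £1.62
Total tax = £0.83 + £0.28 + £0.61 + £0.58 + £19.24 + £1.62 = £23.16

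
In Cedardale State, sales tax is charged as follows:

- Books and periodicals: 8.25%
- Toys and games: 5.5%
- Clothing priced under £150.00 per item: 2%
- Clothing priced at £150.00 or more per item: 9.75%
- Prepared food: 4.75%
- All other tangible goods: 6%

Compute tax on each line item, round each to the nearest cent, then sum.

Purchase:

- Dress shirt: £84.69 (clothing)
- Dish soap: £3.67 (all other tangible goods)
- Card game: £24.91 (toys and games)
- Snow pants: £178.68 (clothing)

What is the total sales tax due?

£20.70

Dress shirt £84.69: clothing, under £150.00 → 2% → £1.69
Dish soap £3.67: all other tangible goods → 6% → £0.22
Card game £24.91: toys and games → 5.5% → £1.37
Snow pants £178.68: clothing, £150.00 or more → 9.75% → £17.42
Total tax = £1.69 + £0.22 + £1.37 + £17.42 = £20.70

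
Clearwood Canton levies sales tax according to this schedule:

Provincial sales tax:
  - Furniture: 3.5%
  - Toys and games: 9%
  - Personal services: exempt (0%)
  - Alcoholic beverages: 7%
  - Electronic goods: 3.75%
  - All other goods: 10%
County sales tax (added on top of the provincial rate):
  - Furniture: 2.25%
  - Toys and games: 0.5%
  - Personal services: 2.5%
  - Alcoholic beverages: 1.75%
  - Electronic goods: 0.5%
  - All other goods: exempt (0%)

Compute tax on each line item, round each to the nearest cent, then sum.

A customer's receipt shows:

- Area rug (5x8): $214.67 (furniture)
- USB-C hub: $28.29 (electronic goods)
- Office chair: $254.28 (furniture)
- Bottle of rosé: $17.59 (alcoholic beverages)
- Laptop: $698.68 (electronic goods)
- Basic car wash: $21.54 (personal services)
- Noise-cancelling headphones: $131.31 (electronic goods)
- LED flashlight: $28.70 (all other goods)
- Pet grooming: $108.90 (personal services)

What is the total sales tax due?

$71.10

Area rug (5x8) $214.67: furniture → 3.5% + 2.25% county = 5.75% → $12.34
USB-C hub $28.29: electronic goods → 3.75% + 0.5% county = 4.25% → $1.20
Office chair $254.28: furniture → 3.5% + 2.25% county = 5.75% → $14.62
Bottle of rosé $17.59: alcoholic beverages → 7% + 1.75% county = 8.75% → $1.54
Laptop $698.68: electronic goods → 3.75% + 0.5% county = 4.25% → $29.69
Basic car wash $21.54: personal services → 0% + 2.5% county = 2.5% → $0.54
Noise-cancelling headphones $131.31: electronic goods → 3.75% + 0.5% county = 4.25% → $5.58
LED flashlight $28.70: all other goods → 10% + 0% county = 10% → $2.87
Pet grooming $108.90: personal services → 0% + 2.5% county = 2.5% → $2.72
Total tax = $12.34 + $1.20 + $14.62 + $1.54 + $29.69 + $0.54 + $5.58 + $2.87 + $2.72 = $71.10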